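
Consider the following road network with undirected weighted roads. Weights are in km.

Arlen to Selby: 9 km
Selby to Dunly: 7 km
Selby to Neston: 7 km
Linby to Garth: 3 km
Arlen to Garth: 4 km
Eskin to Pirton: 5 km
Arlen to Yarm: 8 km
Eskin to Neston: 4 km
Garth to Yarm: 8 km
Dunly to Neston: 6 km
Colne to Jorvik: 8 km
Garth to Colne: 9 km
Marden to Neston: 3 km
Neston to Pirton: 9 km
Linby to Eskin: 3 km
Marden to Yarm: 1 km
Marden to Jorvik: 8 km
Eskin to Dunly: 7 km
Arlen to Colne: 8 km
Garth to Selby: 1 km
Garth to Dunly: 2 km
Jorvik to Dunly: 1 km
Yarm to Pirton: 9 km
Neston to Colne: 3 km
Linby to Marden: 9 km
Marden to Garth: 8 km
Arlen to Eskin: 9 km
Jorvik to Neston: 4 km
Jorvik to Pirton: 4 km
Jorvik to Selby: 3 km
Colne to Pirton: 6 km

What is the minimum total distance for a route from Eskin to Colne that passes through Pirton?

Best Eskin to Pirton: Eskin → Pirton costing 5
Best Pirton to Colne: Pirton → Colne costing 6
Total via Pirton: 5 + 6 = 11 km.

11 km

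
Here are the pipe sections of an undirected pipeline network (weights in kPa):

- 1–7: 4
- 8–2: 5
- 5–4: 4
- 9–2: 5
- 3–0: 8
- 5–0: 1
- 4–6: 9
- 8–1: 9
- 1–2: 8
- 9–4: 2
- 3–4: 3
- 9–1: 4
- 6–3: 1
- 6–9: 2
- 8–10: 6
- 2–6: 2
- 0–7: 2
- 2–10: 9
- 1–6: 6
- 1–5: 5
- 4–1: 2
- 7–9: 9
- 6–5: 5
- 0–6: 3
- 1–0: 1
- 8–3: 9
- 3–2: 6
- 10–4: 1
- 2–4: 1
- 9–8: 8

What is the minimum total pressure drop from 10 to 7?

6 kPa

Enumerating some paths:
10–4–1–0–7: 1+2+1+2 = 6
10–4–5–0–7: 1+4+1+2 = 8
10–4–1–7: 1+2+4 = 7
Cheapest is 10–4–1–0–7 at 6 kPa.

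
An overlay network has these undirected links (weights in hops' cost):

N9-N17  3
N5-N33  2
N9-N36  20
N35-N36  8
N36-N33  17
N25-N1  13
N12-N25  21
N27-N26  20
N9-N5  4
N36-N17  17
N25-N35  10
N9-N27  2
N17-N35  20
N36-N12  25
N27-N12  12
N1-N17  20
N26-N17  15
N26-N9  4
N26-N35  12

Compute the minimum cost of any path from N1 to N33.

Enumerating some paths:
N1 → N17 → N26 → N9 → N5 → N33: 20+15+4+4+2 = 45
N1 → N17 → N9 → N5 → N33: 20+3+4+2 = 29
N1 → N25 → N35 → N26 → N9 → N5 → N33: 13+10+12+4+4+2 = 45
The minimum is 29 hops' cost via N1 → N17 → N9 → N5 → N33.

29 hops' cost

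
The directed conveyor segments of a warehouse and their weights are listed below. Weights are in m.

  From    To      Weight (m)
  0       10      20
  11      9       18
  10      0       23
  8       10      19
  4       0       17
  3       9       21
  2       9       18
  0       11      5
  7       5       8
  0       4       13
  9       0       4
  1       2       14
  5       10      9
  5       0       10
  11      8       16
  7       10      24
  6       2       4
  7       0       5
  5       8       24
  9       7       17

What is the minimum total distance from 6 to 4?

39 m

Enumerating some paths:
6–2–9–0–4: 4+18+4+13 = 39
6–2–9–7–0–4: 4+18+17+5+13 = 57
The minimum is 39 m via 6–2–9–0–4.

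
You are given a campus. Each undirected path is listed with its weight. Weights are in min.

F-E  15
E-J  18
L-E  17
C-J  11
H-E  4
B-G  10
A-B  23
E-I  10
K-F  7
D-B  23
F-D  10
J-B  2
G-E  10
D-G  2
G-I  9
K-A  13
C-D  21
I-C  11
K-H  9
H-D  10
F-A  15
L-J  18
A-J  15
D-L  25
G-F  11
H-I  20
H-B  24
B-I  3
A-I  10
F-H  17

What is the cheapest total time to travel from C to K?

34 min

Enumerating some paths:
C–I–A–K: 11+10+13 = 34
C–I–G–F–K: 11+9+11+7 = 38
The minimum is 34 min via C–I–A–K.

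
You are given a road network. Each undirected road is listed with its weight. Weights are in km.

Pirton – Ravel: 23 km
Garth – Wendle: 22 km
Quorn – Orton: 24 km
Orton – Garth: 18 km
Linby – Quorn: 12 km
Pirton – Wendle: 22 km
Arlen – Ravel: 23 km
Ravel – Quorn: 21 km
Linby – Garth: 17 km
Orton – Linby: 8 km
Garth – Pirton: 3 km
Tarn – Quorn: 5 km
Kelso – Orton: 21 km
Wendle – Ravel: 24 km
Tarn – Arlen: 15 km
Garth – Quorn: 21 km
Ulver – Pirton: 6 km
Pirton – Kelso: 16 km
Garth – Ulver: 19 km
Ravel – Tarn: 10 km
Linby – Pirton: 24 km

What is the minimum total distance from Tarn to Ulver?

Candidate routes:
Tarn - Ravel - Pirton - Ulver: 10+23+6 = 39
Tarn - Quorn - Garth - Ulver: 5+21+19 = 45
Tarn - Quorn - Garth - Pirton - Ulver: 5+21+3+6 = 35
Tarn - Quorn - Linby - Garth - Pirton - Ulver: 5+12+17+3+6 = 43
Cheapest is Tarn - Quorn - Garth - Pirton - Ulver at 35 km.

35 km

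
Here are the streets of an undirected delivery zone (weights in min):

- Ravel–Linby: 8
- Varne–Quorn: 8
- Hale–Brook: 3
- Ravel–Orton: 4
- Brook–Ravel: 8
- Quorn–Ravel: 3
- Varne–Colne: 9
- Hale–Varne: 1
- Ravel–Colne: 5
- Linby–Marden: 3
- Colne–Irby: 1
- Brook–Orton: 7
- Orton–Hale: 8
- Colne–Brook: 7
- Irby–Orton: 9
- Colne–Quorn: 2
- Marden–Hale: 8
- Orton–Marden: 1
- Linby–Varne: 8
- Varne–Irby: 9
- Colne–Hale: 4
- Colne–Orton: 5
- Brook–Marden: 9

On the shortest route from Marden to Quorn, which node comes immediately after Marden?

Enumerating some paths:
Marden - Orton - Ravel - Colne - Quorn: 1+4+5+2 = 12
Marden - Orton - Ravel - Quorn: 1+4+3 = 8
Cheapest is Marden - Orton - Ravel - Quorn at 8 min.
So from Marden the first move is to Orton.

Orton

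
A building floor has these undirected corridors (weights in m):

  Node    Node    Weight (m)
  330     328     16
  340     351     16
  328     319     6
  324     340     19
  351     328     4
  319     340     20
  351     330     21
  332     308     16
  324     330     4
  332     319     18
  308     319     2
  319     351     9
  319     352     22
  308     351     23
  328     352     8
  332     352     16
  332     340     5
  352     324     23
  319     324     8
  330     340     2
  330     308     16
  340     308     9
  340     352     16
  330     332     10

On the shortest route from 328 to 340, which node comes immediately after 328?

319

Candidate routes:
328 → 330 → 340: 16+2 = 18
328 → 351 → 340: 4+16 = 20
328 → 319 → 308 → 340: 6+2+9 = 17
Cheapest is 328 → 319 → 308 → 340 at 17 m.
So from 328 the first move is to 319.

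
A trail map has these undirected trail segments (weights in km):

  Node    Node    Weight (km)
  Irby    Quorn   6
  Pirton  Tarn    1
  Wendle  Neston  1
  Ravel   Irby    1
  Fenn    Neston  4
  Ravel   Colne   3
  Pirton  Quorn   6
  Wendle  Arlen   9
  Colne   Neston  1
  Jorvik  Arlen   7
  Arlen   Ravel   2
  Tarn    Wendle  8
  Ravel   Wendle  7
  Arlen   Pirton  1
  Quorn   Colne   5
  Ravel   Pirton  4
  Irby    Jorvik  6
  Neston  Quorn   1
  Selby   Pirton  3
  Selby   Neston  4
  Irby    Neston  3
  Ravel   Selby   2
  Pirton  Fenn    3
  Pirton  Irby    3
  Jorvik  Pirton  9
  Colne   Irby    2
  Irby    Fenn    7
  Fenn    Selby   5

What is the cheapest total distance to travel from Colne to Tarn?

6 km

Enumerating some paths:
Colne → Irby → Ravel → Arlen → Pirton → Tarn: 2+1+2+1+1 = 7
Colne → Irby → Pirton → Tarn: 2+3+1 = 6
Colne → Ravel → Arlen → Pirton → Tarn: 3+2+1+1 = 7
The minimum is 6 km via Colne → Irby → Pirton → Tarn.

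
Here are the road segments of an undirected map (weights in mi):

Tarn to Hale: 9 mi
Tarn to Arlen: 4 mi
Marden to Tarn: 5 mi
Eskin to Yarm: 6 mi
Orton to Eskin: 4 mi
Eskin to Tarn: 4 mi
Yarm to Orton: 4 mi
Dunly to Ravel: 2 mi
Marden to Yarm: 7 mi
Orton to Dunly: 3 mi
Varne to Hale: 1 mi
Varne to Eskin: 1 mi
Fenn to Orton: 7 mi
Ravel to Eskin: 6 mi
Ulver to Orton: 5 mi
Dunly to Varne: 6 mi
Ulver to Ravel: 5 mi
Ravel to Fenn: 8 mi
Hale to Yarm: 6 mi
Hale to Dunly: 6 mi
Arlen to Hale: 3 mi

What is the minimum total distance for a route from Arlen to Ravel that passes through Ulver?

19 mi

Shortest Arlen→Ulver: Arlen–Hale–Varne–Eskin–Orton–Ulver = 14
Best Ulver to Ravel: Ulver–Ravel costing 5
Total via Ulver: 14 + 5 = 19 mi.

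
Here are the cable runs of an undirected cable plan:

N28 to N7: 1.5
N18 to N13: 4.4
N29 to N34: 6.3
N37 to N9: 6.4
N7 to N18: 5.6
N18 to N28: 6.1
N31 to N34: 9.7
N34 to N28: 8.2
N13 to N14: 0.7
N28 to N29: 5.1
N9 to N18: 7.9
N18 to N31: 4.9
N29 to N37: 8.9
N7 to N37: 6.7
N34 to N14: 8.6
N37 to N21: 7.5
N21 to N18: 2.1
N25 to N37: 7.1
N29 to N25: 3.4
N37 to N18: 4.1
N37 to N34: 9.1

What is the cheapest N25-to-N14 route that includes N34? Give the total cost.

Shortest N25→N34: N25 → N29 → N34 = 9.7
Shortest N34→N14: N34 → N14 = 8.6
Total via N34: 9.7 + 8.6 = 18.3.

18.3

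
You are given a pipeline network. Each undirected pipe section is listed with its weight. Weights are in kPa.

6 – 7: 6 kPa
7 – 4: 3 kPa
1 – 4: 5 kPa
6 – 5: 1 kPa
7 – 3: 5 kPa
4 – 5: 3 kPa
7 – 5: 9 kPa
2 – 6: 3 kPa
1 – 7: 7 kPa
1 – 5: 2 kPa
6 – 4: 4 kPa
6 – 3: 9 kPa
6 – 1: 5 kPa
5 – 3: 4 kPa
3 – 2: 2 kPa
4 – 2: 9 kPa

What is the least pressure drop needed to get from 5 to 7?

Shortest distances from 5:
5: 0
6: 1  (via 5)
1: 2  (via 5)
4: 3  (via 5)
2: 4  (via 6)
3: 4  (via 5)
7: 6  (via 4)
Shortest route: 5 → 4 → 7 = 6 kPa.

6 kPa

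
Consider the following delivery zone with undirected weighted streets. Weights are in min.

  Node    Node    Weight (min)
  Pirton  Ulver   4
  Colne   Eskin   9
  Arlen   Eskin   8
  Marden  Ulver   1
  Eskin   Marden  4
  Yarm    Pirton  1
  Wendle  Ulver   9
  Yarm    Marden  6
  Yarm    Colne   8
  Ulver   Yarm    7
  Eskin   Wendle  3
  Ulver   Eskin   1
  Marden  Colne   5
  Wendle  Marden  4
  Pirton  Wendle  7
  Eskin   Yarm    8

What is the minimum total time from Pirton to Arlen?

Candidate routes:
Pirton → Ulver → Eskin → Arlen: 4+1+8 = 13
Pirton → Yarm → Ulver → Eskin → Arlen: 1+7+1+8 = 17
Pirton → Yarm → Marden → Ulver → Eskin → Arlen: 1+6+1+1+8 = 17
Pirton → Yarm → Eskin → Arlen: 1+8+8 = 17
Cheapest is Pirton → Ulver → Eskin → Arlen at 13 min.

13 min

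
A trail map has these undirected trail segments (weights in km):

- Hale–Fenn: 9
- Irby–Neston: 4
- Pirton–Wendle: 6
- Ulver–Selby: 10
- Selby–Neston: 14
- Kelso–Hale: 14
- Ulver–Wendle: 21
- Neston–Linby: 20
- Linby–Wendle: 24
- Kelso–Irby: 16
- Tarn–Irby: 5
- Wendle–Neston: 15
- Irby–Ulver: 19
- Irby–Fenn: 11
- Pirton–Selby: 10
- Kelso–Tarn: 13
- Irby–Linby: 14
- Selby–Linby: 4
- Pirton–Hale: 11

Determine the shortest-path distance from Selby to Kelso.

34 km

Compare a few routes:
Selby–Linby–Irby–Kelso: 4+14+16 = 34
Selby–Neston–Irby–Tarn–Kelso: 14+4+5+13 = 36
Selby–Pirton–Hale–Kelso: 10+11+14 = 35
Selby–Linby–Irby–Tarn–Kelso: 4+14+5+13 = 36
The minimum is 34 km via Selby–Linby–Irby–Kelso.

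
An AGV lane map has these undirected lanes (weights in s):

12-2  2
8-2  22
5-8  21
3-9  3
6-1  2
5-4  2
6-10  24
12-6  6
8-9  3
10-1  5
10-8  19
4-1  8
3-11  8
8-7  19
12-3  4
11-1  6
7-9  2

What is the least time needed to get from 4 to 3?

Enumerating some paths:
4–5–8–9–3: 2+21+3+3 = 29
4–1–11–3: 8+6+8 = 22
4–1–6–12–3: 8+2+6+4 = 20
Cheapest is 4–1–6–12–3 at 20 s.

20 s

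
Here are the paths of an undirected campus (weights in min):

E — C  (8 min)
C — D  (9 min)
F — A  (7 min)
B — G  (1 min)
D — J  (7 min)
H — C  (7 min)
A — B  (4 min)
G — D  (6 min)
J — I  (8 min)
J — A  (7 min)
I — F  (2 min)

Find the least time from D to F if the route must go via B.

Best D to B: D–G–B costing 7
Shortest B→F: B–A–F = 11
Total via B: 7 + 11 = 18 min.

18 min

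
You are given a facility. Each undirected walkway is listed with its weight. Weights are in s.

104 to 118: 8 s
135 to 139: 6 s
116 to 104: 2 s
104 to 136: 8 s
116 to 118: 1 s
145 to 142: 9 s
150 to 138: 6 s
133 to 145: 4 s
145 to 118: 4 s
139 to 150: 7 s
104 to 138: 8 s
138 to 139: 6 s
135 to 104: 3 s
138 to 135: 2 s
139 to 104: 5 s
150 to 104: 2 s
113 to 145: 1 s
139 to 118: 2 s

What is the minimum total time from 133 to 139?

10 s

Running Dijkstra from 133:
133: 0
145: 4  (via 133)
113: 5  (via 145)
118: 8  (via 145)
116: 9  (via 118)
139: 10  (via 118)
Shortest route: 133–145–118–139 = 10 s.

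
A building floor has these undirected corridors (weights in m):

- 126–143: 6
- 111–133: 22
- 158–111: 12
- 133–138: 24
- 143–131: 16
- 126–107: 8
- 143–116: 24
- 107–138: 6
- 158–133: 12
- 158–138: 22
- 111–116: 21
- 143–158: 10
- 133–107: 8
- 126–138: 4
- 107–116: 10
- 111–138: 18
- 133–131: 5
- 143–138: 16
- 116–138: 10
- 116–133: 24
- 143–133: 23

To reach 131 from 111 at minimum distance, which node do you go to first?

Candidate routes:
111–158–133–131: 12+12+5 = 29
111–133–131: 22+5 = 27
111–138–107–133–131: 18+6+8+5 = 37
The minimum is 27 m via 111–133–131.
So from 111 the first move is to 133.

133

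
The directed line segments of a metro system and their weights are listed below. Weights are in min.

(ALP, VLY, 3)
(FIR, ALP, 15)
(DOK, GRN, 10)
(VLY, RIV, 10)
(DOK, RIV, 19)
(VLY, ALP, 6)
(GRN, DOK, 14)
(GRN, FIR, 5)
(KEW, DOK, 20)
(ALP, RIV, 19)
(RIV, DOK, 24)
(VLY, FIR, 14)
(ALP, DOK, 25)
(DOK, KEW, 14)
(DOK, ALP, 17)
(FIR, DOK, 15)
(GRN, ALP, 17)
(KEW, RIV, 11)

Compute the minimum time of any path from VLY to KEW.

Enumerating some paths:
VLY → ALP → DOK → KEW: 6+25+14 = 45
VLY → RIV → DOK → KEW: 10+24+14 = 48
VLY → FIR → DOK → KEW: 14+15+14 = 43
VLY → ALP → RIV → DOK → KEW: 6+19+24+14 = 63
The minimum is 43 min via VLY → FIR → DOK → KEW.

43 min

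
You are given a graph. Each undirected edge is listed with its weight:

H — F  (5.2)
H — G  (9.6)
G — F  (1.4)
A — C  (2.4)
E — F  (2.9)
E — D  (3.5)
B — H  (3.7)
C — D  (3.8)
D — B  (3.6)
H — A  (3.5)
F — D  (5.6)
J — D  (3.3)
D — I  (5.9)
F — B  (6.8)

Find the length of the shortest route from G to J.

Shortest distances from G:
G: 0
F: 1.4  (via G)
E: 4.3  (via F)
H: 6.6  (via F)
D: 7  (via F)
B: 8.2  (via F)
A: 10.1  (via H)
J: 10.3  (via D)
Shortest route: G → F → D → J = 10.3.

10.3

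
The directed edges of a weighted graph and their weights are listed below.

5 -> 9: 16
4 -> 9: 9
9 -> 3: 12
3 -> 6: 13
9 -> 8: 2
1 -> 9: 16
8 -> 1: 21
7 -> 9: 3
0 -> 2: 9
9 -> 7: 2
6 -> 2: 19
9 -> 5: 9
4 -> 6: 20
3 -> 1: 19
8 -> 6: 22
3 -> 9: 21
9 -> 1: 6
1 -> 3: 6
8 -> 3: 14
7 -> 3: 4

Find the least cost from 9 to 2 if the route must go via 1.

44

Shortest 9→1: 9 → 1 = 6
Best 1 to 2: 1 → 3 → 6 → 2 costing 38
Total via 1: 6 + 38 = 44.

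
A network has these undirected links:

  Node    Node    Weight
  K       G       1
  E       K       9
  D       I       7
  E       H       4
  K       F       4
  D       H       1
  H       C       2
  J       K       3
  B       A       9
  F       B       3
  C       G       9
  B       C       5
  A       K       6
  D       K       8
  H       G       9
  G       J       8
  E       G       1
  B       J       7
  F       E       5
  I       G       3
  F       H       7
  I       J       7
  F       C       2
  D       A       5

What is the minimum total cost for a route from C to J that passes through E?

11

Best C to E: C–H–E costing 6
Shortest E→J: E–G–K–J = 5
Total via E: 6 + 5 = 11.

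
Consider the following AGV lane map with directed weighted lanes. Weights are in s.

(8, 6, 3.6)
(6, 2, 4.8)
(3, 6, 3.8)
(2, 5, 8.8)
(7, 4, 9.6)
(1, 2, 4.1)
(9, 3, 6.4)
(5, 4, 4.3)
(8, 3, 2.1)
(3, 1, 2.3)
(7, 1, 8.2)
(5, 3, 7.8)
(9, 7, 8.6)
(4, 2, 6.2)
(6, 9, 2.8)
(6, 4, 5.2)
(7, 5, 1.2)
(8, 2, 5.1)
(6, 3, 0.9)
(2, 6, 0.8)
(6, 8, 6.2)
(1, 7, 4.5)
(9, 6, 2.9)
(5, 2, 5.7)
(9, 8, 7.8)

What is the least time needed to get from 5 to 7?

Settle nodes by increasing distance from 5:
5: 0
4: 4.3  (via 5)
2: 5.7  (via 5)
6: 6.5  (via 2)
3: 7.4  (via 6)
9: 9.3  (via 6)
1: 9.7  (via 3)
8: 12.7  (via 6)
7: 14.2  (via 1)
Shortest route: 5–2–6–3–1–7 = 14.2 s.

14.2 s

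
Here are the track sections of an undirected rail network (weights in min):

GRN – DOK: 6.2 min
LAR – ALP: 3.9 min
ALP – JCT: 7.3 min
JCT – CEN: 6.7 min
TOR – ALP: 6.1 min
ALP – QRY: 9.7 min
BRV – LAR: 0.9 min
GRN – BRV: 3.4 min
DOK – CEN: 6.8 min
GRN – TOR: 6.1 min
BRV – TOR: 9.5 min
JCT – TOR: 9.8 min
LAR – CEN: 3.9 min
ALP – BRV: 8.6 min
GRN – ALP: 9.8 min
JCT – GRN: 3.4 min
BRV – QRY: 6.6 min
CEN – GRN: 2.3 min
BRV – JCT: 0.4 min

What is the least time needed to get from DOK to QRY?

Running Dijkstra from DOK:
DOK: 0
GRN: 6.2  (via DOK)
CEN: 6.8  (via DOK)
JCT: 9.6  (via GRN)
BRV: 9.6  (via GRN)
LAR: 10.5  (via BRV)
TOR: 12.3  (via GRN)
ALP: 14.4  (via LAR)
QRY: 16.2  (via BRV)
Shortest route: DOK–GRN–BRV–QRY = 16.2 min.

16.2 min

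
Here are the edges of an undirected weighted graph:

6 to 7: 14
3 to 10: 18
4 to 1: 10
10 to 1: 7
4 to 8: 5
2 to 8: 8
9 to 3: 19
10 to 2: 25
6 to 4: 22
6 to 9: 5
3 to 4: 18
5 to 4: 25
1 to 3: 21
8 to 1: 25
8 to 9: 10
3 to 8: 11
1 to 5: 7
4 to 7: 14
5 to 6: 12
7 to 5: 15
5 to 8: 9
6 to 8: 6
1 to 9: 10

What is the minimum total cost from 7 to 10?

29

Enumerating some paths:
7 → 6 → 9 → 1 → 10: 14+5+10+7 = 36
7 → 4 → 1 → 10: 14+10+7 = 31
7 → 6 → 5 → 1 → 10: 14+12+7+7 = 40
7 → 5 → 1 → 10: 15+7+7 = 29
Cheapest is 7 → 5 → 1 → 10 at 29.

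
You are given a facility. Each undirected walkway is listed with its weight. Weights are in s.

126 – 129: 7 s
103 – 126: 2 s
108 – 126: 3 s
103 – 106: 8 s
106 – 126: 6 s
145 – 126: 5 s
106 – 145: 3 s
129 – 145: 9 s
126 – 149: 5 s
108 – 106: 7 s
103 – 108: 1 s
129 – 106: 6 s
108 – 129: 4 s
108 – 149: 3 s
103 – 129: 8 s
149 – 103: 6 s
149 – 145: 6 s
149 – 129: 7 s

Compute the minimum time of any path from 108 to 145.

Enumerating some paths:
108 → 106 → 145: 7+3 = 10
108 → 126 → 145: 3+5 = 8
108 → 149 → 145: 3+6 = 9
108 → 126 → 106 → 145: 3+6+3 = 12
Cheapest is 108 → 126 → 145 at 8 s.

8 s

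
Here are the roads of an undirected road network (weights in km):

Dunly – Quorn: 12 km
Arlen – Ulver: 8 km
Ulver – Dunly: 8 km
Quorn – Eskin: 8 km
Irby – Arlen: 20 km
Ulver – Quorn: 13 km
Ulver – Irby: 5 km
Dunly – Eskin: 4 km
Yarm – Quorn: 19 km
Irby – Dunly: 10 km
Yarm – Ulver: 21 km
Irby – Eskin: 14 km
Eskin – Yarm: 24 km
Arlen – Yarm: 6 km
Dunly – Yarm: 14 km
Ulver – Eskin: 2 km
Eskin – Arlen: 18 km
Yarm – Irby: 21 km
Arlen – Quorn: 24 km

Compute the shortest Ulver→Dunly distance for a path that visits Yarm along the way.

28 km

Shortest Ulver→Yarm: Ulver–Arlen–Yarm = 14
Shortest Yarm→Dunly: Yarm–Dunly = 14
Total via Yarm: 14 + 14 = 28 km.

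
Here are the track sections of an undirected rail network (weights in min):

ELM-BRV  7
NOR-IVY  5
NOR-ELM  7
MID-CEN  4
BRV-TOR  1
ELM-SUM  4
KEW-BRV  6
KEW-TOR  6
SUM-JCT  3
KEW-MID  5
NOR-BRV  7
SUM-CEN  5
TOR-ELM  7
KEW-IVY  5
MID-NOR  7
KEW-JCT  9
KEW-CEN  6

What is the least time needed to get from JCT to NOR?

14 min

Enumerating some paths:
JCT - SUM - ELM - NOR: 3+4+7 = 14
JCT - KEW - IVY - NOR: 9+5+5 = 19
JCT - SUM - CEN - MID - NOR: 3+5+4+7 = 19
The minimum is 14 min via JCT - SUM - ELM - NOR.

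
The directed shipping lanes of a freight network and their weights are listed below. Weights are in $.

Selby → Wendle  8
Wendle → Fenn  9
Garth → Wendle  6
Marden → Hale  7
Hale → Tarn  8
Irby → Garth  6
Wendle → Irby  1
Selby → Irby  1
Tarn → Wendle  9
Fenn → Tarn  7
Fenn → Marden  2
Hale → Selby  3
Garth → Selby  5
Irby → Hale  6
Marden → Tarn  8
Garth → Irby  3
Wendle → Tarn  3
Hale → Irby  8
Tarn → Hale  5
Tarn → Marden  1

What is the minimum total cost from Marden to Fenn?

Compare a few routes:
Marden → Hale → Selby → Wendle → Fenn: 7+3+8+9 = 27
Marden → Tarn → Wendle → Fenn: 8+9+9 = 26
Marden → Hale → Selby → Irby → Garth → Wendle → Fenn: 7+3+1+6+6+9 = 32
The minimum is $26 via Marden → Tarn → Wendle → Fenn.

$26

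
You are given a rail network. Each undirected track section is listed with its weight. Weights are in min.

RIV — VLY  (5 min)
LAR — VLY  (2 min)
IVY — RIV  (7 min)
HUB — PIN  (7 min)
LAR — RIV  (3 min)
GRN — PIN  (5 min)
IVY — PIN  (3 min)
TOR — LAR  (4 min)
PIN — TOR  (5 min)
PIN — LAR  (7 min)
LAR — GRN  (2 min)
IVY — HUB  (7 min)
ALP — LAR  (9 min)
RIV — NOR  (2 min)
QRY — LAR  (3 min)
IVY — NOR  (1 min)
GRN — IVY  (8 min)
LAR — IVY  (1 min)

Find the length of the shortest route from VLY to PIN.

6 min

Settle nodes by increasing distance from VLY:
VLY: 0
LAR: 2  (via VLY)
IVY: 3  (via LAR)
GRN: 4  (via LAR)
NOR: 4  (via IVY)
RIV: 5  (via VLY)
QRY: 5  (via LAR)
PIN: 6  (via IVY)
Shortest route: VLY → LAR → IVY → PIN = 6 min.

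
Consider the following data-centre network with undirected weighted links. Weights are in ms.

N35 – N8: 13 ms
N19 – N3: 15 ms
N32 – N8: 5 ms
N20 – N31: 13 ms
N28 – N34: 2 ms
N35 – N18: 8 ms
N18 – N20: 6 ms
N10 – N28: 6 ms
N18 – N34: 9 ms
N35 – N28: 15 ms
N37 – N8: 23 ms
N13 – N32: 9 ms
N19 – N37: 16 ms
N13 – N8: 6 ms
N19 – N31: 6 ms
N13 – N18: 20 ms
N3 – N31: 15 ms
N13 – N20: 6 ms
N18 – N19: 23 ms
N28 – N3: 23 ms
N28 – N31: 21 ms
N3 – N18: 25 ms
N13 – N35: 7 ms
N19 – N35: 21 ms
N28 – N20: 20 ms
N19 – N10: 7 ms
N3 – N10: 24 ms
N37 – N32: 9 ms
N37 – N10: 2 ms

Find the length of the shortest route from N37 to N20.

24 ms

Enumerating some paths:
N37–N32–N13–N20: 9+9+6 = 24
N37–N10–N28–N34–N18–N20: 2+6+2+9+6 = 25
The minimum is 24 ms via N37–N32–N13–N20.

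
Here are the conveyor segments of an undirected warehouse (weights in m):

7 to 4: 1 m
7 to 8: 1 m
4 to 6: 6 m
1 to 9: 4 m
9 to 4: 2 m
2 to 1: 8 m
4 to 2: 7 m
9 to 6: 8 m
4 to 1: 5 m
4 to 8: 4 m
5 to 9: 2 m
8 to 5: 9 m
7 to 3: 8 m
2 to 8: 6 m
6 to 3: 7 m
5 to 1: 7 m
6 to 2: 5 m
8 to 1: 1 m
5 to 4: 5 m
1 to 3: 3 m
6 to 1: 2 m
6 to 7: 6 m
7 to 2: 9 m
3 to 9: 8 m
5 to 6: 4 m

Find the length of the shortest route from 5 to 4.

Running Dijkstra from 5:
5: 0
9: 2  (via 5)
4: 4  (via 9)
Shortest route: 5–9–4 = 4 m.

4 m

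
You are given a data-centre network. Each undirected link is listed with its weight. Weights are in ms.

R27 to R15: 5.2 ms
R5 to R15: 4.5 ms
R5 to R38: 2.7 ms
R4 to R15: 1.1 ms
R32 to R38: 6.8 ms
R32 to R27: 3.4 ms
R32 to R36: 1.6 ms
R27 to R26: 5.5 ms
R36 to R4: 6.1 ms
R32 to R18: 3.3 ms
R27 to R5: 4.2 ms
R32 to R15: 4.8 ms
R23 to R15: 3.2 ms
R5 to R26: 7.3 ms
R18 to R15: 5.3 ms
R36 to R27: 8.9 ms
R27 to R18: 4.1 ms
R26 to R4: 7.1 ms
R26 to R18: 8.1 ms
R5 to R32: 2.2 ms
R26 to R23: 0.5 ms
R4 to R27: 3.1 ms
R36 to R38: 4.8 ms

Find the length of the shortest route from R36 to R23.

Candidate routes:
R36 - R4 - R15 - R23: 6.1+1.1+3.2 = 10.4
R36 - R32 - R15 - R23: 1.6+4.8+3.2 = 9.6
The minimum is 9.6 ms via R36 - R32 - R15 - R23.

9.6 ms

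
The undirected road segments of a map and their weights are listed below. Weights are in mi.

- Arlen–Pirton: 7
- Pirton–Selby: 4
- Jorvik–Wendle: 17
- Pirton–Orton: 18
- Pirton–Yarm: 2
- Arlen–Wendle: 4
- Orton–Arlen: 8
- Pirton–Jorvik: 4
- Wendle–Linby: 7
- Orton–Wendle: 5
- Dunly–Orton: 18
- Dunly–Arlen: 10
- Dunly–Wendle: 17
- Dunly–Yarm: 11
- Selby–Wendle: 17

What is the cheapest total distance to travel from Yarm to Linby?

Compare a few routes:
Yarm → Pirton → Arlen → Wendle → Linby: 2+7+4+7 = 20
Yarm → Pirton → Arlen → Orton → Wendle → Linby: 2+7+8+5+7 = 29
Yarm → Pirton → Selby → Wendle → Linby: 2+4+17+7 = 30
The minimum is 20 mi via Yarm → Pirton → Arlen → Wendle → Linby.

20 mi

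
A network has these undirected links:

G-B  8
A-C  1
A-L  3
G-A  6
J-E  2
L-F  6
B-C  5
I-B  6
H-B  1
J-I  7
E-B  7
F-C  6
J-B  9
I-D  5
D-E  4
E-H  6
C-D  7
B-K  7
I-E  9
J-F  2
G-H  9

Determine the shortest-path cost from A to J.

Enumerating some paths:
A - L - F - J: 3+6+2 = 11
A - C - D - E - J: 1+7+4+2 = 14
A - C - F - J: 1+6+2 = 9
The minimum is 9 via A - C - F - J.

9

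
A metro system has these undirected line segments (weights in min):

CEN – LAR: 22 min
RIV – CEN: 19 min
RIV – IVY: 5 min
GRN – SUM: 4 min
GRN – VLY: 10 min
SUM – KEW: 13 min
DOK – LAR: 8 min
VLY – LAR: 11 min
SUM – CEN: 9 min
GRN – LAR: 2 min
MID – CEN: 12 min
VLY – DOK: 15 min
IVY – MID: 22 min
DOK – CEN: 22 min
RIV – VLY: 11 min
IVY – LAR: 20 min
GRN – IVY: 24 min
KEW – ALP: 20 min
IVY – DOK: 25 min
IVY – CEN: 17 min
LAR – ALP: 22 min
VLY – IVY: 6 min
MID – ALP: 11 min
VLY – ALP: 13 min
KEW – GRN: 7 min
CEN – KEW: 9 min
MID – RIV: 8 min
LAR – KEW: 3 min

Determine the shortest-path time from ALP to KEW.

20 min

Shortest distances from ALP:
ALP: 0
MID: 11  (via ALP)
VLY: 13  (via ALP)
IVY: 19  (via VLY)
RIV: 19  (via MID)
KEW: 20  (via ALP)
Shortest route: ALP–KEW = 20 min.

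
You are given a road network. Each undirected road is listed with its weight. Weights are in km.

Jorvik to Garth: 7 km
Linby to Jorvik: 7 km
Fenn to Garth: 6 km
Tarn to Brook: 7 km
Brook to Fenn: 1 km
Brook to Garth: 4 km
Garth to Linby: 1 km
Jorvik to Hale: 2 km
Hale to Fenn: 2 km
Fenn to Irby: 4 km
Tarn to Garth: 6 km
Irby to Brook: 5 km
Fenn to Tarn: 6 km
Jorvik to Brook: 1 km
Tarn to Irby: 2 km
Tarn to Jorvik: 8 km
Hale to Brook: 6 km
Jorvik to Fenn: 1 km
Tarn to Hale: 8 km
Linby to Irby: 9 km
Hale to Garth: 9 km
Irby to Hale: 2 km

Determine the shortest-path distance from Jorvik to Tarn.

Compare a few routes:
Jorvik–Hale–Irby–Tarn: 2+2+2 = 6
Jorvik–Fenn–Hale–Irby–Tarn: 1+2+2+2 = 7
Jorvik–Fenn–Irby–Tarn: 1+4+2 = 7
Jorvik–Fenn–Tarn: 1+6 = 7
The minimum is 6 km via Jorvik–Hale–Irby–Tarn.

6 km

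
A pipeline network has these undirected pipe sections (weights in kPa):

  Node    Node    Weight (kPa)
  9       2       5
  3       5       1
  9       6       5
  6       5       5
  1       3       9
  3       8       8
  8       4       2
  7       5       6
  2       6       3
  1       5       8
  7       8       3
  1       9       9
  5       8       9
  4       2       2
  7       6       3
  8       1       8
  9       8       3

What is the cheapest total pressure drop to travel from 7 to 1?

11 kPa

Settle nodes by increasing distance from 7:
7: 0
6: 3  (via 7)
8: 3  (via 7)
4: 5  (via 8)
2: 6  (via 6)
5: 6  (via 7)
9: 6  (via 8)
3: 7  (via 5)
1: 11  (via 8)
Shortest route: 7 → 8 → 1 = 11 kPa.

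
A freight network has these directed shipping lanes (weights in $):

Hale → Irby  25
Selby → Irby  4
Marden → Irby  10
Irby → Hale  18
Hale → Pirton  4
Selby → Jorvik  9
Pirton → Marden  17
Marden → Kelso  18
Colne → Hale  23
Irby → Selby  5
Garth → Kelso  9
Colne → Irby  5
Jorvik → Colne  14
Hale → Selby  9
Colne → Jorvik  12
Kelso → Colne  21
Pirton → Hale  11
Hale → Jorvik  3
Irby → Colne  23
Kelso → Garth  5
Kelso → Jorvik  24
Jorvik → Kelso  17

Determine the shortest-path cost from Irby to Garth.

$36

Shortest distances from Irby:
Irby: 0
Selby: 5  (via Irby)
Jorvik: 14  (via Selby)
Hale: 18  (via Irby)
Pirton: 22  (via Hale)
Colne: 23  (via Irby)
Kelso: 31  (via Jorvik)
Garth: 36  (via Kelso)
Shortest route: Irby → Selby → Jorvik → Kelso → Garth = $36.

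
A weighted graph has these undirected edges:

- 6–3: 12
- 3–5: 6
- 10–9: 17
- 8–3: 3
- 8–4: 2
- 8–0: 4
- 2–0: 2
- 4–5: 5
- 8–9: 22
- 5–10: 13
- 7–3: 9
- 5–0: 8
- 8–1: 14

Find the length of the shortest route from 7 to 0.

16

Settle nodes by increasing distance from 7:
7: 0
3: 9  (via 7)
8: 12  (via 3)
4: 14  (via 8)
5: 15  (via 3)
0: 16  (via 8)
Shortest route: 7–3–8–0 = 16.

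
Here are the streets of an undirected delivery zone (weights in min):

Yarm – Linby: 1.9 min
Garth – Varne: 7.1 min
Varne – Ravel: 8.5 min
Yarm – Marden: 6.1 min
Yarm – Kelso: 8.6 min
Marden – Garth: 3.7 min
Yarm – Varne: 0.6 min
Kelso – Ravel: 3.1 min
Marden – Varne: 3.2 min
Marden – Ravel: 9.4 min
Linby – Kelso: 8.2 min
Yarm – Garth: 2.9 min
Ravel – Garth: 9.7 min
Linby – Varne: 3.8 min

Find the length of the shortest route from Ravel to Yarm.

Settle nodes by increasing distance from Ravel:
Ravel: 0
Kelso: 3.1  (via Ravel)
Varne: 8.5  (via Ravel)
Yarm: 9.1  (via Varne)
Shortest route: Ravel → Varne → Yarm = 9.1 min.

9.1 min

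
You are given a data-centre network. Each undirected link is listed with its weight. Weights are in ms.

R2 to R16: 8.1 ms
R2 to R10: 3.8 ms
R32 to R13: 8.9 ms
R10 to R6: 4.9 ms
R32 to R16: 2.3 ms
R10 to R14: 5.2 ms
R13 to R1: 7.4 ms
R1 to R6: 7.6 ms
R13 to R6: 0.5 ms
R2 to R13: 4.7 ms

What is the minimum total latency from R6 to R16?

11.7 ms

Settle nodes by increasing distance from R6:
R6: 0
R13: 0.5  (via R6)
R10: 4.9  (via R6)
R2: 5.2  (via R13)
R1: 7.6  (via R6)
R32: 9.4  (via R13)
R14: 10.1  (via R10)
R16: 11.7  (via R32)
Shortest route: R6–R13–R32–R16 = 11.7 ms.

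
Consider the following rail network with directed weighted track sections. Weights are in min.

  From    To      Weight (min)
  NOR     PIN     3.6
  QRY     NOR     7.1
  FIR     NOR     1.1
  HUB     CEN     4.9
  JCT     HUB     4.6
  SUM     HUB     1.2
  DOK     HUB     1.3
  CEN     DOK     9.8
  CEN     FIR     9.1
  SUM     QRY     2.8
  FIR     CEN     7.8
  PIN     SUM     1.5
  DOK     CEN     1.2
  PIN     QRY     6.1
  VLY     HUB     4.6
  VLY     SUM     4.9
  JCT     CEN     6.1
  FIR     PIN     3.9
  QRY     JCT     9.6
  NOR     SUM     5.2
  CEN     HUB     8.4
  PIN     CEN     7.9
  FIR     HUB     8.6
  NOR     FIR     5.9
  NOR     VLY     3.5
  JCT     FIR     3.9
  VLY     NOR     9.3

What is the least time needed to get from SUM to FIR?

15.2 min

Enumerating some paths:
SUM–HUB–CEN–FIR: 1.2+4.9+9.1 = 15.2
SUM–QRY–NOR–FIR: 2.8+7.1+5.9 = 15.8
SUM–QRY–JCT–FIR: 2.8+9.6+3.9 = 16.3
The minimum is 15.2 min via SUM–HUB–CEN–FIR.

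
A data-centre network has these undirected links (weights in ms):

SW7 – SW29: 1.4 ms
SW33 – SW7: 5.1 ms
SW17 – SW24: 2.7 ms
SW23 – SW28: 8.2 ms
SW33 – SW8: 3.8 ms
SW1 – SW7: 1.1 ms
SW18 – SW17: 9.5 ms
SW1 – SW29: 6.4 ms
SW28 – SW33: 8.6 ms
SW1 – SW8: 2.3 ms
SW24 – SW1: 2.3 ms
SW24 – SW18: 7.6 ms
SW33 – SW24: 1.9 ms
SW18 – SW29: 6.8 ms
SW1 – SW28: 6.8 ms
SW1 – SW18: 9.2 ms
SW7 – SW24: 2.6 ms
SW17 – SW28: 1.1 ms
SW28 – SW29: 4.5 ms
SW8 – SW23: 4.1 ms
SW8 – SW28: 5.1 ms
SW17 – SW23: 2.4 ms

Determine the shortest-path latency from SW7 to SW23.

Shortest distances from SW7:
SW7: 0
SW1: 1.1  (via SW7)
SW29: 1.4  (via SW7)
SW24: 2.6  (via SW7)
SW8: 3.4  (via SW1)
SW33: 4.5  (via SW24)
SW17: 5.3  (via SW24)
SW28: 5.9  (via SW29)
SW23: 7.5  (via SW8)
Shortest route: SW7 → SW1 → SW8 → SW23 = 7.5 ms.

7.5 ms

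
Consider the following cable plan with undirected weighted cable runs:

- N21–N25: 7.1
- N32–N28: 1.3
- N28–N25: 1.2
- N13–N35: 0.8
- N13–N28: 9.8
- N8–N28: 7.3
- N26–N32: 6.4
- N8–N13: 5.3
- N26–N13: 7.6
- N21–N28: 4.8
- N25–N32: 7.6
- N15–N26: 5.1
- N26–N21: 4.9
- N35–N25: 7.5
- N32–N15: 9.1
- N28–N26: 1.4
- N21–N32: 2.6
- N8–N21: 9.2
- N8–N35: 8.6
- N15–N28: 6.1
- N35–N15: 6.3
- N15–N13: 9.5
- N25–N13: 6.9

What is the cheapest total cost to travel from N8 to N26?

Running Dijkstra from N8:
N8: 0
N13: 5.3  (via N8)
N35: 6.1  (via N13)
N28: 7.3  (via N8)
N25: 8.5  (via N28)
N32: 8.6  (via N28)
N26: 8.7  (via N28)
Shortest route: N8–N28–N26 = 8.7.

8.7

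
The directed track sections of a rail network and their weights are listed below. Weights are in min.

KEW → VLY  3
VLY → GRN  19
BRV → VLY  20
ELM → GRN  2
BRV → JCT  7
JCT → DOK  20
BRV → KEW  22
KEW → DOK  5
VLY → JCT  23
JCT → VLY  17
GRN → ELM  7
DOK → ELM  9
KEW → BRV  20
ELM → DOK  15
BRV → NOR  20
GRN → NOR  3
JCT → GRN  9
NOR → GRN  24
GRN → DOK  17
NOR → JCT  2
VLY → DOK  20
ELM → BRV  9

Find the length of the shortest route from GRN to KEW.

Shortest distances from GRN:
GRN: 0
NOR: 3  (via GRN)
JCT: 5  (via NOR)
ELM: 7  (via GRN)
BRV: 16  (via ELM)
DOK: 17  (via GRN)
VLY: 22  (via JCT)
KEW: 38  (via BRV)
Shortest route: GRN–ELM–BRV–KEW = 38 min.

38 min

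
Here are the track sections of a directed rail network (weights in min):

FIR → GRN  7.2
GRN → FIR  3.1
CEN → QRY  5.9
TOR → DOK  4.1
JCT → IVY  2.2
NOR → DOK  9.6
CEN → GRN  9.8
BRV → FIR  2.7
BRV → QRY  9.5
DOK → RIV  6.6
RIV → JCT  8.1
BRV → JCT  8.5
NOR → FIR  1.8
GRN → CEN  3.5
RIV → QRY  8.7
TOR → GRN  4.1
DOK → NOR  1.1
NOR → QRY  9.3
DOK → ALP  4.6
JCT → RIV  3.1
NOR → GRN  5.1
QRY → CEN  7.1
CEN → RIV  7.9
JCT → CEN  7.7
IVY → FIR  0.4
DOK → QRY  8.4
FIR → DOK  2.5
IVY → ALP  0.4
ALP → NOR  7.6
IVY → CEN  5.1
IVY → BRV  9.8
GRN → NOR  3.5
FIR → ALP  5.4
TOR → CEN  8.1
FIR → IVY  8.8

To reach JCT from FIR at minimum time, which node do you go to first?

Candidate routes:
FIR - DOK - RIV - JCT: 2.5+6.6+8.1 = 17.2
FIR - GRN - CEN - RIV - JCT: 7.2+3.5+7.9+8.1 = 26.7
FIR - IVY - BRV - JCT: 8.8+9.8+8.5 = 27.1
FIR - DOK - NOR - GRN - CEN - RIV - JCT: 2.5+1.1+5.1+3.5+7.9+8.1 = 28.2
The minimum is 17.2 min via FIR - DOK - RIV - JCT.
So from FIR the first move is to DOK.

DOK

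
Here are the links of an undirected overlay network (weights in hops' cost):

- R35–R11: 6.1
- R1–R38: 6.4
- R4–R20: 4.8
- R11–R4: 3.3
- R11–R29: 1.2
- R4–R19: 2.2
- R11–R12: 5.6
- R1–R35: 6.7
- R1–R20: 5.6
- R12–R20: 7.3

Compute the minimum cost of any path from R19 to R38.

19 hops' cost

Settle nodes by increasing distance from R19:
R19: 0
R4: 2.2  (via R19)
R11: 5.5  (via R4)
R29: 6.7  (via R11)
R20: 7  (via R4)
R12: 11.1  (via R11)
R35: 11.6  (via R11)
R1: 12.6  (via R20)
R38: 19  (via R1)
Shortest route: R19–R4–R20–R1–R38 = 19 hops' cost.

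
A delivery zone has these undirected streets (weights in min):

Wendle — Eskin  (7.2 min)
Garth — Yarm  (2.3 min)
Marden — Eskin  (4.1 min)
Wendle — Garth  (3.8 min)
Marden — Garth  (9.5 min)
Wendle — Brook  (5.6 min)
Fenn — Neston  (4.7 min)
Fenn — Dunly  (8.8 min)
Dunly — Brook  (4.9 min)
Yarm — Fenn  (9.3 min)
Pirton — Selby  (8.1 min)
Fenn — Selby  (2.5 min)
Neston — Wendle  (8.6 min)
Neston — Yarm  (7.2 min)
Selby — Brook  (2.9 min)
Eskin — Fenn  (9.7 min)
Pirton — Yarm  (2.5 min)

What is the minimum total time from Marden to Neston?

18.5 min

Compare a few routes:
Marden - Garth - Yarm - Neston: 9.5+2.3+7.2 = 19
Marden - Eskin - Fenn - Neston: 4.1+9.7+4.7 = 18.5
Marden - Eskin - Wendle - Neston: 4.1+7.2+8.6 = 19.9
Marden - Garth - Wendle - Neston: 9.5+3.8+8.6 = 21.9
Cheapest is Marden - Eskin - Fenn - Neston at 18.5 min.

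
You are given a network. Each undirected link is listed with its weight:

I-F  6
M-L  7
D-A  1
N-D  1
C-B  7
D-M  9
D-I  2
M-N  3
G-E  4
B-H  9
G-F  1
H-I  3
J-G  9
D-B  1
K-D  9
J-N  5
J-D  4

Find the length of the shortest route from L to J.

15

Enumerating some paths:
L → M → N → J: 7+3+5 = 15
L → M → D → N → J: 7+9+1+5 = 22
L → M → D → J: 7+9+4 = 20
L → M → N → D → I → F → G → J: 7+3+1+2+6+1+9 = 29
The minimum is 15 via L → M → N → J.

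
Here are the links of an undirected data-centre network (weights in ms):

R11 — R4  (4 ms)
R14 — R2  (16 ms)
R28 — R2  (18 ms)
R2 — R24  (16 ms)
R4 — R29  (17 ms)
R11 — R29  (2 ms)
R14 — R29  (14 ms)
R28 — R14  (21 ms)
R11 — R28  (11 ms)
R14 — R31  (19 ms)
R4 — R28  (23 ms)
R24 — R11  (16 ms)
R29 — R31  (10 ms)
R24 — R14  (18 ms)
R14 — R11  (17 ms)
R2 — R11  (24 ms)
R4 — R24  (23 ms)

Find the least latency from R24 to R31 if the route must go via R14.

Shortest R24→R14: R24–R14 = 18
Shortest R14→R31: R14–R31 = 19
Total via R14: 18 + 19 = 37 ms.

37 ms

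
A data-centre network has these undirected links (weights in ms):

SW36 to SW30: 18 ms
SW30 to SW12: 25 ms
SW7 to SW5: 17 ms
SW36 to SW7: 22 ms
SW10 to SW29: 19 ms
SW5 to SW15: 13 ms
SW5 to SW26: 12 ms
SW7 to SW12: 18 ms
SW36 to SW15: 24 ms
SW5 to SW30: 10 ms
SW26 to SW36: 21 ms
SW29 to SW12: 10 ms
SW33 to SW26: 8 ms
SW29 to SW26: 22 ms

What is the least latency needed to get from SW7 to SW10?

47 ms

Enumerating some paths:
SW7 - SW5 - SW26 - SW29 - SW10: 17+12+22+19 = 70
SW7 - SW5 - SW30 - SW12 - SW29 - SW10: 17+10+25+10+19 = 81
SW7 - SW36 - SW26 - SW29 - SW10: 22+21+22+19 = 84
SW7 - SW12 - SW29 - SW10: 18+10+19 = 47
The minimum is 47 ms via SW7 - SW12 - SW29 - SW10.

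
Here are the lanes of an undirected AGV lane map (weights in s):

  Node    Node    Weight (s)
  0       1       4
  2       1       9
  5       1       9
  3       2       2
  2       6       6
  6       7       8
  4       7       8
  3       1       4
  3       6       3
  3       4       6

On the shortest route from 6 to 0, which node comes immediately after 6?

3

Candidate routes:
6 - 3 - 2 - 1 - 0: 3+2+9+4 = 18
6 - 2 - 3 - 1 - 0: 6+2+4+4 = 16
6 - 3 - 1 - 0: 3+4+4 = 11
The minimum is 11 s via 6 - 3 - 1 - 0.
So from 6 the first move is to 3.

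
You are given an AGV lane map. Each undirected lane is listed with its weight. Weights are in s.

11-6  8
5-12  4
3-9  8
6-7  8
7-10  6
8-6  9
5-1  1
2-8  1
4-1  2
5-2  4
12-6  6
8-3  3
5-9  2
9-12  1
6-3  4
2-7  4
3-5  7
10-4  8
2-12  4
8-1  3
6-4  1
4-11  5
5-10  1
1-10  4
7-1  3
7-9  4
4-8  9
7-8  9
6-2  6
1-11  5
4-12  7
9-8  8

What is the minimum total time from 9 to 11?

8 s

Enumerating some paths:
9 - 5 - 1 - 4 - 11: 2+1+2+5 = 10
9 - 12 - 5 - 1 - 11: 1+4+1+5 = 11
9 - 5 - 10 - 1 - 11: 2+1+4+5 = 12
9 - 5 - 1 - 11: 2+1+5 = 8
The minimum is 8 s via 9 - 5 - 1 - 11.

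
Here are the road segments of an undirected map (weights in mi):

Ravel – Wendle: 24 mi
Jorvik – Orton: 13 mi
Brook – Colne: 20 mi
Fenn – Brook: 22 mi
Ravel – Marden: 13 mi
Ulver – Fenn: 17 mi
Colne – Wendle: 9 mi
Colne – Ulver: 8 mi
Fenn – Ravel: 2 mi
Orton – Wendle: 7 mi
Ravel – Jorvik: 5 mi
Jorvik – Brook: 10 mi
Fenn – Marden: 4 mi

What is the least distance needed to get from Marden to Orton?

Settle nodes by increasing distance from Marden:
Marden: 0
Fenn: 4  (via Marden)
Ravel: 6  (via Fenn)
Jorvik: 11  (via Ravel)
Brook: 21  (via Jorvik)
Ulver: 21  (via Fenn)
Orton: 24  (via Jorvik)
Shortest route: Marden–Fenn–Ravel–Jorvik–Orton = 24 mi.

24 mi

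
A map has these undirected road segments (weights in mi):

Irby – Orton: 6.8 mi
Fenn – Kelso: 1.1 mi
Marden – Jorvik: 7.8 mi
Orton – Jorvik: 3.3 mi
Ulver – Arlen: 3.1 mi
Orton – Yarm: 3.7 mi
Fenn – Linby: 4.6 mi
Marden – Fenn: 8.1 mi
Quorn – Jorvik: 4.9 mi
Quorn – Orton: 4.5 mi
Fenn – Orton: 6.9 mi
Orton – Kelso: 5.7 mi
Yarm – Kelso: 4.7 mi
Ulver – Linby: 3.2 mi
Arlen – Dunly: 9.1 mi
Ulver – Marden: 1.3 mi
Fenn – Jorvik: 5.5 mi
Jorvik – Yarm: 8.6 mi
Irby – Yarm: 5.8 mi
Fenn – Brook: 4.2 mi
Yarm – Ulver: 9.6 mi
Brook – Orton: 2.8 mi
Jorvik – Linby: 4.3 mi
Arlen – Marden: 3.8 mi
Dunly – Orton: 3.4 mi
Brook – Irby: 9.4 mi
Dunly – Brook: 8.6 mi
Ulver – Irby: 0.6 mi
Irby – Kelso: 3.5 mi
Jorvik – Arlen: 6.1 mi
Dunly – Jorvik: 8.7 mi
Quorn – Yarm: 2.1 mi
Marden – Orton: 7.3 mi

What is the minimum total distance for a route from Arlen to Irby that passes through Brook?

21 mi

Shortest Arlen→Brook: Arlen–Jorvik–Orton–Brook = 12.2
Shortest Brook→Irby: Brook–Fenn–Kelso–Irby = 8.8
Total via Brook: 12.2 + 8.8 = 21 mi.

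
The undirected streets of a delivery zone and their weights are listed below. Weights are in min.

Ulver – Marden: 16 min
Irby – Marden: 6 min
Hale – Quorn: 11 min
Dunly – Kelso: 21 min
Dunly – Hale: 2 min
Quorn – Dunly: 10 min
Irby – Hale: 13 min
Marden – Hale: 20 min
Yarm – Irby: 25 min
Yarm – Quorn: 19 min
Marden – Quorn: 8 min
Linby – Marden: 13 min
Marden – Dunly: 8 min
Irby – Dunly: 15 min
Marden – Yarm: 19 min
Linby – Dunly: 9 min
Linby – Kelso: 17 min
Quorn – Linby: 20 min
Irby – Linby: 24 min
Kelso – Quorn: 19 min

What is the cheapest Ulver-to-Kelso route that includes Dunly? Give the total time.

Best Ulver to Dunly: Ulver → Marden → Dunly costing 24
Shortest Dunly→Kelso: Dunly → Kelso = 21
Total via Dunly: 24 + 21 = 45 min.

45 min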